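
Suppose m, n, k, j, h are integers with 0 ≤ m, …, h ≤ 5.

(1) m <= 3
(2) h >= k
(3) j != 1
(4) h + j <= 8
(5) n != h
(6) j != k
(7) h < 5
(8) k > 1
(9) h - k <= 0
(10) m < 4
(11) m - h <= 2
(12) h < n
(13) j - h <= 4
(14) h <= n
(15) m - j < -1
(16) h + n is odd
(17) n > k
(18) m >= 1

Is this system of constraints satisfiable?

Satisfiable

Try m = 1, n = 5, k = 2, j = 4, h = 2.
Check constraint 4: h + j = 6; constraint 9: h - k = 0. The remaining constraints are straightforward to verify.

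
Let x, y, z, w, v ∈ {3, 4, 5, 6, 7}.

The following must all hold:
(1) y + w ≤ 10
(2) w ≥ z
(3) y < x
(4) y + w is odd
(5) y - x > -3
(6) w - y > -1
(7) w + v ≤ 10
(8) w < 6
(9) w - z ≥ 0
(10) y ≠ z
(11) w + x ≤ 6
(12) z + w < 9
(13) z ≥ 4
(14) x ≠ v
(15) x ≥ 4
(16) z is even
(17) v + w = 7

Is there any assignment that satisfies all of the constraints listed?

Unsatisfiable

From constraints 2 and 13: w ≥ z ≥ 4. From constraint 15: x ≥ 4. Hence w + x ≥ 8. But constraint 11 requires w + x ≤ 6, and 6 < 8. Contradiction.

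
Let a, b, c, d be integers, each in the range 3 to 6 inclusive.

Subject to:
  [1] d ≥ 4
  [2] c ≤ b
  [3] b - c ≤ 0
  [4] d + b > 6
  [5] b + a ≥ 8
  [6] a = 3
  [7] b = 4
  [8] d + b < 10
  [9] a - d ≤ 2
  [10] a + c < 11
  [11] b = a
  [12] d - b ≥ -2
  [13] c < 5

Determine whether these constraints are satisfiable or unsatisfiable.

Unsatisfiable

Constraint 7 fixes b = 4 and constraint 6 fixes a = 3, but constraint 11 requires b = a. Since 4 ≠ 3, contradiction.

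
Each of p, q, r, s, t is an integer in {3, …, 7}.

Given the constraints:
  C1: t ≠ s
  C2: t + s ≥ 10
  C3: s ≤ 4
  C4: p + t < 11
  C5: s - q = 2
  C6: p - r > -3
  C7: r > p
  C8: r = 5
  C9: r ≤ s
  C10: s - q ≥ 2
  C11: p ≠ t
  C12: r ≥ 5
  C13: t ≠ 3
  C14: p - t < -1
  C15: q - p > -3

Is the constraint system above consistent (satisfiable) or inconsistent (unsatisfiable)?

Unsatisfiable

From constraint 12: r ≥ 5. From constraints 3 and 9: r ≤ s and s ≤ 4, so r ≤ 4. But 4 < 5, so no value of r works.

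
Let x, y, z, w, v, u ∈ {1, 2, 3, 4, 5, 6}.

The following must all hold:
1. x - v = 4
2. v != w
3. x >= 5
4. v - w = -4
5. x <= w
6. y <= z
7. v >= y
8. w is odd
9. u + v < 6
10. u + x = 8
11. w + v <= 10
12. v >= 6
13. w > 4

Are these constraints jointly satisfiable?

From constraints 3 and 5: w ≥ x ≥ 5. From constraint 12: v ≥ 6. Hence w + v ≥ 11. But constraint 11 requires w + v ≤ 10, and 10 < 11. Contradiction.

Unsatisfiable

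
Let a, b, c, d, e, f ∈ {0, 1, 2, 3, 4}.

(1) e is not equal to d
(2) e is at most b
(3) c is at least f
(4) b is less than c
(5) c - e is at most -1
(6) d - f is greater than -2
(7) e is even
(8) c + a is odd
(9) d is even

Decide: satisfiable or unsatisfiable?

Unsatisfiable

Constraints 2, 4, and 5 give e ≤ b, b < c, c < e. Chaining: e ≤ b < c < e, which forces e < e — impossible.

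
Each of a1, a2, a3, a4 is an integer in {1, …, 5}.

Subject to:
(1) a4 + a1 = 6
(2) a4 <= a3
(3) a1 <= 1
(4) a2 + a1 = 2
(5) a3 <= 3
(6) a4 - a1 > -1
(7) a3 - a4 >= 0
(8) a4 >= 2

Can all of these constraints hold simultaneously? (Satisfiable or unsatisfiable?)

Unsatisfiable

From constraints 2 and 5: a4 ≤ a3 ≤ 3. From constraint 3: a1 ≤ 1. Hence a4 + a1 ≤ 4. But constraint 1 requires a4 + a1 = 6, and 6 > 4. Contradiction.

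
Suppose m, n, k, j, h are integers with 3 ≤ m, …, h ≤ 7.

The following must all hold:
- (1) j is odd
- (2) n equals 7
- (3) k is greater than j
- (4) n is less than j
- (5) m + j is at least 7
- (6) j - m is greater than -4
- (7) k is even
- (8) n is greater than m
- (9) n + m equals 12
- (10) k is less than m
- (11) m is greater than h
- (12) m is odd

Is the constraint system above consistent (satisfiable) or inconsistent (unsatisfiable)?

Constraints 3, 4, 8, and 10 give k < m, m < n, n < j, j < k. Chaining: k < m < n < j < k, which forces k < k — impossible.

Unsatisfiable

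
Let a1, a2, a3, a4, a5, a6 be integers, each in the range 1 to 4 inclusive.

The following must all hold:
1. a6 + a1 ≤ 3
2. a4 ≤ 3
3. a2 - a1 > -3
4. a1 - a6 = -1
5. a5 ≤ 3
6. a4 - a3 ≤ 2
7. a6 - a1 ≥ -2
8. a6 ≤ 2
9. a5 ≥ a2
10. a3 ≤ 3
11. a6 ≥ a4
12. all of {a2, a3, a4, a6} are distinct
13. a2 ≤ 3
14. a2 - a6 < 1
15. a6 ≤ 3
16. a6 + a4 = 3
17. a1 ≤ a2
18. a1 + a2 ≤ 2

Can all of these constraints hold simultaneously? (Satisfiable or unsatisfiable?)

Unsatisfiable

Constraints 2, 10, 13, and 15 confine each of a2, a3, a4, a6 to the 3 values {1, …, 3} (the domain already gives each ≥ 1).
Constraint 12 requires all 4 of them to be distinct, but only 3 values are available — impossible by the pigeonhole principle.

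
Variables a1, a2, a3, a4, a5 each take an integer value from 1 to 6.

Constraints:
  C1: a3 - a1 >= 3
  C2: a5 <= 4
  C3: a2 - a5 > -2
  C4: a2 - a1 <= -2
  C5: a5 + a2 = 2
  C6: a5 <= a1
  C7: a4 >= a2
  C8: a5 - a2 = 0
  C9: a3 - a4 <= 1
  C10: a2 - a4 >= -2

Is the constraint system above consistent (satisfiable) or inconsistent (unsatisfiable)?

Constraints 1, 4, 9, and 10 give a3 − a1 ≥ 3, a1 − a2 ≥ 2, a2 − a4 ≥ -2, a4 − a3 ≥ -1.
Adding all 4 inequalities: the left sides telescope to 0, and the right sides sum to 3 + 2 + (-2) + (-1) = 2. So 0 ≥ 2, which is false.

Unsatisfiable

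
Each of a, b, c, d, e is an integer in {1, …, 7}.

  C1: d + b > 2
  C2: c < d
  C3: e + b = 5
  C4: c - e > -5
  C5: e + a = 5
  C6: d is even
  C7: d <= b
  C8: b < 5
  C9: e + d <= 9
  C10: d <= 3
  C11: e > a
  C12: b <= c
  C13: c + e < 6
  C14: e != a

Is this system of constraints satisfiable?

Constraints 2, 7, and 12 give b ≤ c, c < d, d ≤ b. Chaining: b ≤ c < d ≤ b, which forces b < b — impossible.

Unsatisfiable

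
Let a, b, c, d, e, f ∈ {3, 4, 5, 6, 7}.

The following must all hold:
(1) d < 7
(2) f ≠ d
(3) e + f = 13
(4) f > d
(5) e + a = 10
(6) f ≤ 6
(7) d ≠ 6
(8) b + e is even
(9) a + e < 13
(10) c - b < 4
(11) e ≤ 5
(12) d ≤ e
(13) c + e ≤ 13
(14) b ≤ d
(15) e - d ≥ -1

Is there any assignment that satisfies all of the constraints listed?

Unsatisfiable

From constraint 11: e ≤ 5. From constraint 6: f ≤ 6. Hence e + f ≤ 11. But constraint 3 requires e + f = 13, and 13 > 11. Contradiction.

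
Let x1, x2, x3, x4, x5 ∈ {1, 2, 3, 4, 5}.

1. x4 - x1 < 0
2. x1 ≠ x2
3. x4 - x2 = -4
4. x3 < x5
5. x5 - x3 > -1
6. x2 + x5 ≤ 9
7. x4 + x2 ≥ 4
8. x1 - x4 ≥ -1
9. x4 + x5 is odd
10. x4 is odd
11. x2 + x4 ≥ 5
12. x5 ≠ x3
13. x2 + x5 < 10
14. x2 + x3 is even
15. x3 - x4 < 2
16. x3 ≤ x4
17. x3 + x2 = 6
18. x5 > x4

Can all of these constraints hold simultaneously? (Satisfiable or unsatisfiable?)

Satisfiable

One satisfying assignment is x1 = 2, x2 = 5, x3 = 1, x4 = 1, x5 = 2.
For the less obvious constraints — constraint 1: x4 - x1 = -1; constraint 3: x4 - x2 = -4 — and the others hold by inspection.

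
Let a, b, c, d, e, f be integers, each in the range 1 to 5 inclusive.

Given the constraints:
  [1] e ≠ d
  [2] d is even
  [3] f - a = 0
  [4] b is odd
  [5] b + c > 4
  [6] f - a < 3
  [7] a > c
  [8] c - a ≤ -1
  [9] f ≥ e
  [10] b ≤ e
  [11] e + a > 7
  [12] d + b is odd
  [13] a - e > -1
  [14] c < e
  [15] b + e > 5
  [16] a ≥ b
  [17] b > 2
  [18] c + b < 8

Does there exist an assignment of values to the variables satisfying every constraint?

Take a = 5, b = 3, c = 2, d = 2, e = 5, f = 5. Then constraint 3: f - a = 0; constraint 5: b + c = 5; constraint 6: f - a = 0, and every other listed constraint is also met.

Satisfiable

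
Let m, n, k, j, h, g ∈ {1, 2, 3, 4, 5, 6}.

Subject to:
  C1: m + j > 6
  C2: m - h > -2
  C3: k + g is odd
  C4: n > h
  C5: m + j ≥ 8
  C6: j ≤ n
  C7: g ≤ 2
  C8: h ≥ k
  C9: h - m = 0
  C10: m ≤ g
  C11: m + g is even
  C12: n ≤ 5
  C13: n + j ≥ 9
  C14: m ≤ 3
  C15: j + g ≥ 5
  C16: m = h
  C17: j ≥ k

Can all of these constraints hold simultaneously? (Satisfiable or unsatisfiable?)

Unsatisfiable

From constraints 7 and 10: m ≤ g ≤ 2. From constraints 6 and 12: j ≤ n ≤ 5. Hence m + j ≤ 7. But constraint 5 requires m + j ≥ 8, and 8 > 7. Contradiction.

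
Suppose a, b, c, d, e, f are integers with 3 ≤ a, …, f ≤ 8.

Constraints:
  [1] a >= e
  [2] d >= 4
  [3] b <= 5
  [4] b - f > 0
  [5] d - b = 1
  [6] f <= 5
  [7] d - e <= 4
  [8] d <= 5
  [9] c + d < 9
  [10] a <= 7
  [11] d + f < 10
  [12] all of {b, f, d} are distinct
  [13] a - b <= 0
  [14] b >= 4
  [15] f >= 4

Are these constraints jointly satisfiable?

Constraints 2, 3, 6, 8, 14, and 15 confine each of b, f, d to the 2 values {4, 5}.
Constraint 12 requires all 3 of them to be distinct, but only 2 values are available — impossible by the pigeonhole principle.

Unsatisfiable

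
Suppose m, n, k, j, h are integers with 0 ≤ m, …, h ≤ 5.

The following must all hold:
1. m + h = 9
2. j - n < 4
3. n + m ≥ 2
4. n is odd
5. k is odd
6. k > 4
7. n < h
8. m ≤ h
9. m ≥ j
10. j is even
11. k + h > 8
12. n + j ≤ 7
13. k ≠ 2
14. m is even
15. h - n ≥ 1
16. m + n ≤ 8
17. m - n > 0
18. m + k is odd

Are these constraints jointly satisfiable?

Take m = 4, n = 1, k = 5, j = 4, h = 5. Then constraint 1: m + h = 9; constraint 2: j - n = 3, and every other listed constraint is also met.

Satisfiable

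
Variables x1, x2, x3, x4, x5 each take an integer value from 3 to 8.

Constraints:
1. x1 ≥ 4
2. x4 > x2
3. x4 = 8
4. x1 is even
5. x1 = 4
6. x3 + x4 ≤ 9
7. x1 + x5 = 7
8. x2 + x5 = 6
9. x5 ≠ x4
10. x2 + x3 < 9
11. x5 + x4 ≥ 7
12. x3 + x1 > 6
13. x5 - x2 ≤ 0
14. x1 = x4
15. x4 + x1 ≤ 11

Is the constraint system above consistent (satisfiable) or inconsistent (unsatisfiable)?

Constraint 5 fixes x1 = 4 and constraint 3 fixes x4 = 8, but constraint 14 requires x1 = x4. Since 4 ≠ 8, contradiction.

Unsatisfiable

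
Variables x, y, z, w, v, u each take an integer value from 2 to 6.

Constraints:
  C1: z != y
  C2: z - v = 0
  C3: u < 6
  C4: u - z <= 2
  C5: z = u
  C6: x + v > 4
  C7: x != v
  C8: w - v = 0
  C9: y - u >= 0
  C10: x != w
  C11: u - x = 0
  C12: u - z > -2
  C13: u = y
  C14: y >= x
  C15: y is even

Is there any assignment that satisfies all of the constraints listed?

Unsatisfiable

From constraints 5 and 13, z = u = y, so z = y. But constraint 1 says z ≠ y. Contradiction.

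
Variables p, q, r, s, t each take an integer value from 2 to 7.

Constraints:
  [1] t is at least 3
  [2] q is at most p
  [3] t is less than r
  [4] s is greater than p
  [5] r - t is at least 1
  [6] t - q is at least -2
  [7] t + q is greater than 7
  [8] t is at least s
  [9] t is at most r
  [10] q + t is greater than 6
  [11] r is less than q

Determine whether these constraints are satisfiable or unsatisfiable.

Constraints 2, 4, 8, 9, and 11 give t ≤ r, r < q, q ≤ p, p < s, s ≤ t. Chaining: t ≤ r < q ≤ p < s ≤ t, which forces t < t — impossible.

Unsatisfiable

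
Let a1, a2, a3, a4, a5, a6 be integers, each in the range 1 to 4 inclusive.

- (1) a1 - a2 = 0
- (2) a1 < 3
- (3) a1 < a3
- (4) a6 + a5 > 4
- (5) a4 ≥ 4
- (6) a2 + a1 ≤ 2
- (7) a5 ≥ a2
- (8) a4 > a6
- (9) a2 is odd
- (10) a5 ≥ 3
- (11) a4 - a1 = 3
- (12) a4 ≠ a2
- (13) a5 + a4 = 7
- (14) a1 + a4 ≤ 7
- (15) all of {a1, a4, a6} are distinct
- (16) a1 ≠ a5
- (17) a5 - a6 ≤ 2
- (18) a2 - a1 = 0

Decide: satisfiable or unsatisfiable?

One satisfying assignment is a1 = 1, a2 = 1, a3 = 4, a4 = 4, a5 = 3, a6 = 3.
For the less obvious constraints — constraint 1: a1 - a2 = 0; constraint 4: a6 + a5 = 6 — and the others hold by inspection.

Satisfiable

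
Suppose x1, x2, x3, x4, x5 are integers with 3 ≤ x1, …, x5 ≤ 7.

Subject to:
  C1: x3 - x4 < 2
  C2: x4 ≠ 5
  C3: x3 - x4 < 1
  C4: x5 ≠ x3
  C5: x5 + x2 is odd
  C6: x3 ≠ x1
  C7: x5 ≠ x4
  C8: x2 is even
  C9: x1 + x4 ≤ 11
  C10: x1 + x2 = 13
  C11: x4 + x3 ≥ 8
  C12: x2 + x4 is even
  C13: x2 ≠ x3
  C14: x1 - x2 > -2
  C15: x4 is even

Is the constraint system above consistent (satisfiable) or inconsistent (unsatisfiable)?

Satisfiable

The assignment x1 = 7, x2 = 6, x3 = 4, x4 = 4, x5 = 7 works:
  constraint 1 holds since x3 - x4 = 0.
  constraint 3 holds since x3 - x4 = 0.
The rest check out directly.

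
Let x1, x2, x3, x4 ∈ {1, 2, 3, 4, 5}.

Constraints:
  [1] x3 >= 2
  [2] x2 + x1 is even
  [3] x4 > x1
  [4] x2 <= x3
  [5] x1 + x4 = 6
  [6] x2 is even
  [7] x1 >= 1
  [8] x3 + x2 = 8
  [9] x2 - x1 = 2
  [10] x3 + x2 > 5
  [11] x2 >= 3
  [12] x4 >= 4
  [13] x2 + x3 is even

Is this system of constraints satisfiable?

Satisfiable

Take x1 = 2, x2 = 4, x3 = 4, x4 = 4. Then constraint 5: x1 + x4 = 6; constraint 8: x3 + x2 = 8; constraint 9: x2 - x1 = 2, and every other listed constraint is also met.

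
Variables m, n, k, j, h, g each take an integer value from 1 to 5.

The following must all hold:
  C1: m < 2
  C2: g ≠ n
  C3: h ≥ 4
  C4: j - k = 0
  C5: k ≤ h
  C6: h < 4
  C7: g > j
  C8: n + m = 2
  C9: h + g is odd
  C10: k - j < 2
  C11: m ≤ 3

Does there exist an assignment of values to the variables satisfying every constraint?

From constraint 3: h ≥ 4. From constraint 6: h ≤ 3. But 3 < 4, so no value of h works.

Unsatisfiable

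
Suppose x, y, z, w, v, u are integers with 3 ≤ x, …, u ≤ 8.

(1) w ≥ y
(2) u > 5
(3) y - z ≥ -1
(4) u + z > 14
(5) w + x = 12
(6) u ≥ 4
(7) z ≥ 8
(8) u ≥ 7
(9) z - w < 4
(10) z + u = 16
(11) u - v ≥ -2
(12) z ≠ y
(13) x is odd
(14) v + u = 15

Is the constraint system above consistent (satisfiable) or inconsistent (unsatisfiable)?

Satisfiable

Setting (x, y, z, w, v, u) = (5, 7, 8, 7, 7, 8) satisfies everything: constraint 3: y - z = -1; constraint 4: u + z = 16; constraint 5: w + x = 12, and the others follow.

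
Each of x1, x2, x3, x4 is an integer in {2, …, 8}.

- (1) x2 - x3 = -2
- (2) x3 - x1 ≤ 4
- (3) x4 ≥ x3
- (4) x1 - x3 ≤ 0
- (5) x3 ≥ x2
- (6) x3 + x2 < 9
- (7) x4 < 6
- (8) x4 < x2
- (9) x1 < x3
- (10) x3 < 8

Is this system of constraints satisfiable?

Constraints 3, 5, and 8 give x2 ≤ x3, x3 ≤ x4, x4 < x2. Chaining: x2 ≤ x3 ≤ x4 < x2, which forces x2 < x2 — impossible.

Unsatisfiable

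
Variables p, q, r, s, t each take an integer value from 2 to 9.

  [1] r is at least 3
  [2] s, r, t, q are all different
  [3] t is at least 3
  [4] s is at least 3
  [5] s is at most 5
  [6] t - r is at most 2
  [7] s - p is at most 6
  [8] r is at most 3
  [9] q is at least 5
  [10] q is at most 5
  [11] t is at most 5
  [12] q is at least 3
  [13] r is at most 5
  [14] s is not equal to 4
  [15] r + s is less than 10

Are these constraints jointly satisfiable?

Constraints 1, 3, 4, 5, 10, 11, 12, and 13 confine each of s, r, t, q to the 3 values {3, …, 5}.
Constraint 2 requires all 4 of them to be distinct, but only 3 values are available — impossible by the pigeonhole principle.

Unsatisfiable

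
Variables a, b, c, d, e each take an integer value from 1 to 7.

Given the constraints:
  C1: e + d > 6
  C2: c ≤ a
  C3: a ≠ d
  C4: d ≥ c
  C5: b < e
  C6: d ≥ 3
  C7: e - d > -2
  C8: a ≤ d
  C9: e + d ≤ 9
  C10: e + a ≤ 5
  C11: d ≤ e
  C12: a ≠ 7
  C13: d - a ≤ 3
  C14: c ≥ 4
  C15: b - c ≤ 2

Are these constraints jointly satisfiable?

From constraints 6 and 11: e ≥ d ≥ 3. From constraints 2 and 14: a ≥ c ≥ 4. Hence e + a ≥ 7. But constraint 10 requires e + a ≤ 5, and 5 < 7. Contradiction.

Unsatisfiable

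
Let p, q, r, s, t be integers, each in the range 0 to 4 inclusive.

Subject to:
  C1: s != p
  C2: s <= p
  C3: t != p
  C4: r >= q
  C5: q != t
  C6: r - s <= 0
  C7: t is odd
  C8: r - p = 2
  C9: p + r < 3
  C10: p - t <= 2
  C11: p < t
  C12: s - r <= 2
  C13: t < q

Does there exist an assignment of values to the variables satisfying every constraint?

Unsatisfiable

Constraints 2, 4, 6, 11, and 13 give q ≤ r, r ≤ s, s ≤ p, p < t, t < q. Chaining: q ≤ r ≤ s ≤ p < t < q, which forces q < q — impossible.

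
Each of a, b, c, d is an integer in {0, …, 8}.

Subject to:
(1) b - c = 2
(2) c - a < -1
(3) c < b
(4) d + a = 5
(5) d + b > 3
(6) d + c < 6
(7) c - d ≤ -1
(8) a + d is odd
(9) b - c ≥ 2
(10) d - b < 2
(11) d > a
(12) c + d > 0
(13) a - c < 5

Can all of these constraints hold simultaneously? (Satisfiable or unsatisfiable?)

Try a = 2, b = 2, c = 0, d = 3.
Check constraint 1: b - c = 2; constraint 2: c - a = -2; constraint 4: d + a = 5. The remaining constraints are straightforward to verify.

Satisfiable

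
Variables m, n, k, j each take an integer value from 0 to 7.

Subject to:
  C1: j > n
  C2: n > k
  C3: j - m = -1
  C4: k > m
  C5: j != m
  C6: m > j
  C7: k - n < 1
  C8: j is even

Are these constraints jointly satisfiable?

Constraints 1, 2, 4, and 6 give j < m, m < k, k < n, n < j. Chaining: j < m < k < n < j, which forces j < j — impossible.

Unsatisfiable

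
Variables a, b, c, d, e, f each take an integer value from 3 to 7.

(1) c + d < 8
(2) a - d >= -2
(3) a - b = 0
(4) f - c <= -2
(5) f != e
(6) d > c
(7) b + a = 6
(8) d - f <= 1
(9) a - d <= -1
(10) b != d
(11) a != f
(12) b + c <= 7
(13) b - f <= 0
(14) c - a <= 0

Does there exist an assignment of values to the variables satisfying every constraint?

Constraints 4, 8, 9, and 14 give c − f ≥ 2, f − d ≥ -1, d − a ≥ 1, a − c ≥ 0.
Adding all 4 inequalities: the left sides telescope to 0, and the right sides sum to 2 + (-1) + 1 + 0 = 2. So 0 ≥ 2, which is false.

Unsatisfiable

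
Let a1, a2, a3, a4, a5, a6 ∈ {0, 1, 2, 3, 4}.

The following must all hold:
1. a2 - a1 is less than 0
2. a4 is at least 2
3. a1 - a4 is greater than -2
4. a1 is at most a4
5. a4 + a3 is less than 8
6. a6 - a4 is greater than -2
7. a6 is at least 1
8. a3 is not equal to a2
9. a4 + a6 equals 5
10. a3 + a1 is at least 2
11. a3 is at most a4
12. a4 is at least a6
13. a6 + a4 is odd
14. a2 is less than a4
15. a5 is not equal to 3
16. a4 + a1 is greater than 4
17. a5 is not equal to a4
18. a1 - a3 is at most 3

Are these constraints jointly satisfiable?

One satisfying assignment is a1 = 3, a2 = 1, a3 = 2, a4 = 3, a5 = 4, a6 = 2.
For the less obvious constraints — constraint 1: a2 - a1 = -2; constraint 3: a1 - a4 = 0 — and the others hold by inspection.

Satisfiable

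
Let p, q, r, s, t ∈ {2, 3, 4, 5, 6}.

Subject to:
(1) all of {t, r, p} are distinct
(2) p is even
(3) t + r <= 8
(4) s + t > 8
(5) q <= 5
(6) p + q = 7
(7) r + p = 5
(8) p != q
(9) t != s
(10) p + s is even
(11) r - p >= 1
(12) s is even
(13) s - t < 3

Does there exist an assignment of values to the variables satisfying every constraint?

Satisfiable

Try p = 2, q = 5, r = 3, s = 6, t = 4.
Check constraint 3: t + r = 7; constraint 4: s + t = 10; constraint 6: p + q = 7. The remaining constraints are straightforward to verify.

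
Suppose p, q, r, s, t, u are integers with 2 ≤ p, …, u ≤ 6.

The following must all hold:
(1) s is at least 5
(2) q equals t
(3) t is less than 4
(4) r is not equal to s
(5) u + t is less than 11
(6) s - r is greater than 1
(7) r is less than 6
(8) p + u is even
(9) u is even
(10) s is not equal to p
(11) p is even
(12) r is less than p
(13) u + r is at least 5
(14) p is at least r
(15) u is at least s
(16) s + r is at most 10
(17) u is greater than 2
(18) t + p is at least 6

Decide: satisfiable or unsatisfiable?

The assignment p = 6, q = 3, r = 2, s = 5, t = 3, u = 6 works:
  constraint 5 holds since u + t = 9.
  constraint 6 holds since s - r = 3.
  constraint 13 holds since u + r = 8.
The rest check out directly.

Satisfiable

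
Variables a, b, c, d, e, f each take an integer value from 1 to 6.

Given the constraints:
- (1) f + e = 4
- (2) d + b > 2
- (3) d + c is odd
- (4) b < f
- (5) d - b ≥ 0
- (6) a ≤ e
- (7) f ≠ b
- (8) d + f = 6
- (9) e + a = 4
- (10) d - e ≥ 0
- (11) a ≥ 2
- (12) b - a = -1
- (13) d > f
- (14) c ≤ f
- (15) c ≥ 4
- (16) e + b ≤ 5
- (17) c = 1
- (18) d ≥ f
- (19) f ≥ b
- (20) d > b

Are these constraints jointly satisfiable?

From constraints 14 and 15: f ≥ c ≥ 4. From constraints 6 and 11: e ≥ a ≥ 2. Hence f + e ≥ 6. But constraint 1 requires f + e = 4, and 4 < 6. Contradiction.

Unsatisfiable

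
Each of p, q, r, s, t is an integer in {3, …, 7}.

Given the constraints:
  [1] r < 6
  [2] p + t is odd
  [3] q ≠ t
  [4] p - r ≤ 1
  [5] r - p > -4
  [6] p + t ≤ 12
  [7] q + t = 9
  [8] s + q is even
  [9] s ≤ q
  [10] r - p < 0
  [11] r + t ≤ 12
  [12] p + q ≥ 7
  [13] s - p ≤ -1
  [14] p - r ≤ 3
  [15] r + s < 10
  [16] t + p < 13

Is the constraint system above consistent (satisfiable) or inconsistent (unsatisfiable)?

Satisfiable

Try p = 5, q = 3, r = 4, s = 3, t = 6.
Check constraint 4: p - r = 1; constraint 5: r - p = -1; constraint 6: p + t = 11. The remaining constraints are straightforward to verify.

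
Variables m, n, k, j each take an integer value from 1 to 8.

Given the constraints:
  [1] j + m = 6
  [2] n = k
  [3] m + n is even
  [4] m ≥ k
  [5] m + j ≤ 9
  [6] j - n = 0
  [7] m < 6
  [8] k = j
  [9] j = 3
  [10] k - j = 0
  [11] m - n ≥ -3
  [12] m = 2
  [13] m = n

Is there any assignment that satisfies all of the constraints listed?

Constraint 12 fixes m = 2 and constraint 9 fixes j = 3. Constraints 2, 8, and 13 give m = n = k = j, so m = j. But 2 ≠ 3 — contradiction.

Unsatisfiable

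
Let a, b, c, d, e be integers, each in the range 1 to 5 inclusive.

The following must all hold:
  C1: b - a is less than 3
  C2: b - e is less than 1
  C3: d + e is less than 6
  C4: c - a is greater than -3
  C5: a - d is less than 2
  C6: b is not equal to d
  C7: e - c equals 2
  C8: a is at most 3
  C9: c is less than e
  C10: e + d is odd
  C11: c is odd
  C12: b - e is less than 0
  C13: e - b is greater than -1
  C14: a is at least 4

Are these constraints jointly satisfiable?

Unsatisfiable

From constraint 14: a ≥ 4. From constraint 8: a ≤ 3. But 3 < 4, so no value of a works.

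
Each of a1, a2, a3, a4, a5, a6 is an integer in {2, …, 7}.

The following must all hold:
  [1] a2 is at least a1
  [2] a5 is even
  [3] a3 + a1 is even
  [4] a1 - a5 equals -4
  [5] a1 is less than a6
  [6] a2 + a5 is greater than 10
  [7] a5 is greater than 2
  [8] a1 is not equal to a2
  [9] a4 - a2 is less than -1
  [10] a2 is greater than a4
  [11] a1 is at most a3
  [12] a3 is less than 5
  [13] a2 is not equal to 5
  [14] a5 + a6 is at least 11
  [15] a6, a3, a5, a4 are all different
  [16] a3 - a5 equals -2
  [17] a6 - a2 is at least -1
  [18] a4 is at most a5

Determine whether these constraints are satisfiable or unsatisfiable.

The assignment a1 = 2, a2 = 7, a3 = 4, a4 = 5, a5 = 6, a6 = 7 works:
  constraint 4 holds since a1 - a5 = -4.
  constraint 6 holds since a2 + a5 = 13.
  constraint 9 holds since a4 - a2 = -2.
The rest check out directly.

Satisfiable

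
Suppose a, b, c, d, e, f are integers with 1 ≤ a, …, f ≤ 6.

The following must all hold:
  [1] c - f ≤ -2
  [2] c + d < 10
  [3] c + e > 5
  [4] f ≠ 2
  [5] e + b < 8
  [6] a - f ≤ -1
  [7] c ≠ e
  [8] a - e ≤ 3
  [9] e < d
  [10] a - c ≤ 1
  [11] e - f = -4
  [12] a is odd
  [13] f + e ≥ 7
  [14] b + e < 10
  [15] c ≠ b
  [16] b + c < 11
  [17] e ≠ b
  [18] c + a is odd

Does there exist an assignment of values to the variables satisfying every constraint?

Satisfiable

One satisfying assignment is a = 5, b = 5, c = 4, d = 5, e = 2, f = 6.
For the less obvious constraints — constraint 1: c - f = -2; constraint 2: c + d = 9; constraint 3: c + e = 6 — and the others hold by inspection.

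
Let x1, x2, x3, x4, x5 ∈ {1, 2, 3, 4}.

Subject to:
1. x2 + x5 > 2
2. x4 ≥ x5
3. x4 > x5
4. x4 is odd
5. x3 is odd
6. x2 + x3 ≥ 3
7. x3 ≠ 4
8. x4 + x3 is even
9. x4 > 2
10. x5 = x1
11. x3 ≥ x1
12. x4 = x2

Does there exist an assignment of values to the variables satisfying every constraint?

Satisfiable

Try x1 = 1, x2 = 3, x3 = 3, x4 = 3, x5 = 1.
Check constraint 1: x2 + x5 = 4; constraint 4: x4 = 3 is odd; constraint 6: x2 + x3 = 6. The remaining constraints are straightforward to verify.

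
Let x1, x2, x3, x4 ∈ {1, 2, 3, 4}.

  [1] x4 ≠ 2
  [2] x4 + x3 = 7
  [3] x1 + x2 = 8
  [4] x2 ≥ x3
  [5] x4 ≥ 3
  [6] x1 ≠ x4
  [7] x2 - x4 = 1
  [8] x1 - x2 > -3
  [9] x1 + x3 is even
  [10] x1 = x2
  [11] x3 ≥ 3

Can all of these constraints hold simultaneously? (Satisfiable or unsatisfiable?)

Take x1 = 4, x2 = 4, x3 = 4, x4 = 3. Then constraint 2: x4 + x3 = 7; constraint 3: x1 + x2 = 8, and every other listed constraint is also met.

Satisfiable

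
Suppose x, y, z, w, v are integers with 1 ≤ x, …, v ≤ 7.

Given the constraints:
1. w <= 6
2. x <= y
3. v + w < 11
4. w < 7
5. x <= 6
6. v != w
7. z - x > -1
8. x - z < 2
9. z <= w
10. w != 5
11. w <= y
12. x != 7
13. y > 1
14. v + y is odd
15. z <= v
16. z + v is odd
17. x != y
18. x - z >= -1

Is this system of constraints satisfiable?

The assignment x = 1, y = 5, z = 1, w = 3, v = 6 works:
  constraint 3 holds since v + w = 9.
  constraint 7 holds since z - x = 0.
  constraint 8 holds since x - z = 0.
The rest check out directly.

Satisfiable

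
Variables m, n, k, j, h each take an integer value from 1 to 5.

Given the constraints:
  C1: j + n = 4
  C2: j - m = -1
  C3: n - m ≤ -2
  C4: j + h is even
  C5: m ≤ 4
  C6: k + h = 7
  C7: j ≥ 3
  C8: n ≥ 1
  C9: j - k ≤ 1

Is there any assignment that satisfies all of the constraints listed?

Satisfiable

Setting (m, n, k, j, h) = (4, 1, 2, 3, 5) satisfies everything: constraint 1: j + n = 4; constraint 2: j - m = -1; constraint 3: n - m = -3, and the others follow.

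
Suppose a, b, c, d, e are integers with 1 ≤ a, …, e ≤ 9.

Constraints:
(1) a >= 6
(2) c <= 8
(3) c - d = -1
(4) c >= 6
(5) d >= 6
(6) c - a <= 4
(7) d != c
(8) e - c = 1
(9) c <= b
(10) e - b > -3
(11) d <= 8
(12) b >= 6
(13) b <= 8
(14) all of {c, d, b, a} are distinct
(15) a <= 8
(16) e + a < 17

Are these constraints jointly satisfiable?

Unsatisfiable

Constraints 1, 2, 4, 5, 11, 12, 13, and 15 confine each of c, d, b, a to the 3 values {6, …, 8}.
Constraint 14 requires all 4 of them to be distinct, but only 3 values are available — impossible by the pigeonhole principle.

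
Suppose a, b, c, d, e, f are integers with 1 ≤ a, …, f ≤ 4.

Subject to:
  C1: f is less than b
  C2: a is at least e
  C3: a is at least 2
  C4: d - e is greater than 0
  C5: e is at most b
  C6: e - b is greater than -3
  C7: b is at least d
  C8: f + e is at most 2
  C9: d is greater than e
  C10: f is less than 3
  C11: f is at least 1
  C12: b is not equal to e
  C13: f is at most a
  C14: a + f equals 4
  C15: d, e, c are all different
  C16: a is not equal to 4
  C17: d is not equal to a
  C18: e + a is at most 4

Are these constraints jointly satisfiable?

Setting (a, b, c, d, e, f) = (3, 2, 4, 2, 1, 1) satisfies everything: constraint 4: d - e = 1; constraint 6: e - b = -1, and the others follow.

Satisfiable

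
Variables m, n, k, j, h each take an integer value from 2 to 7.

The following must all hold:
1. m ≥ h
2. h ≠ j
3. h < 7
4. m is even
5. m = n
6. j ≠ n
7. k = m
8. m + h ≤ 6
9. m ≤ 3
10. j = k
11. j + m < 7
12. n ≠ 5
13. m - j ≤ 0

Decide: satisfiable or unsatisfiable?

Unsatisfiable

From constraints 5, 7, and 10, j = k = m = n, so j = n. But constraint 6 says j ≠ n. Contradiction.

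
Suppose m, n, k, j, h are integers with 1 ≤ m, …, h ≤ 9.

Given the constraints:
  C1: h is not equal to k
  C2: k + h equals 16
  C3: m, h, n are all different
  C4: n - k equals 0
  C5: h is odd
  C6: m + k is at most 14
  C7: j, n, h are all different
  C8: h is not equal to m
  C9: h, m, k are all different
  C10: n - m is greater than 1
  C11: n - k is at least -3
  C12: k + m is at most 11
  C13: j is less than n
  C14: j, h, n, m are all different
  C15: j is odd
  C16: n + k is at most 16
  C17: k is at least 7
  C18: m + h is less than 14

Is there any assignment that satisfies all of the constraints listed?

The assignment m = 4, n = 7, k = 7, j = 1, h = 9 works:
  constraint 2 holds since k + h = 16.
  constraint 4 holds since n - k = 0.
The rest check out directly.

Satisfiable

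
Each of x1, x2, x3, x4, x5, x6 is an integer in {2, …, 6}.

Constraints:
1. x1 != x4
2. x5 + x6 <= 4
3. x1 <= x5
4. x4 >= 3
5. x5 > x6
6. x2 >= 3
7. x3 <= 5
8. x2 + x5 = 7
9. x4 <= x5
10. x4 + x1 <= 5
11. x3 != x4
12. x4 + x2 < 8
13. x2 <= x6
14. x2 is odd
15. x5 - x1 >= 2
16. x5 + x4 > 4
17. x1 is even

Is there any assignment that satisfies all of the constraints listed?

From constraints 4 and 9: x5 ≥ x4 ≥ 3. From constraints 6 and 13: x6 ≥ x2 ≥ 3. Hence x5 + x6 ≥ 6. But constraint 2 requires x5 + x6 ≤ 4, and 4 < 6. Contradiction.

Unsatisfiable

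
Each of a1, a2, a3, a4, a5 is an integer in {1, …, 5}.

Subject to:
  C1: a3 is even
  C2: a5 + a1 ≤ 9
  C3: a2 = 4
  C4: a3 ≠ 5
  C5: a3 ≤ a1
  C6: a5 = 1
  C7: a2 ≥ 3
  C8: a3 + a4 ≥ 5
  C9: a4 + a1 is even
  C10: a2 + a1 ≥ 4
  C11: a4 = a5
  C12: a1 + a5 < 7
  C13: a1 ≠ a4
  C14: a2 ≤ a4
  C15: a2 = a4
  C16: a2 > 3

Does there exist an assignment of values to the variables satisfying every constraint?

Constraint 3 fixes a2 = 4 and constraint 6 fixes a5 = 1. Constraints 11 and 15 give a2 = a4 = a5, so a2 = a5. But 4 ≠ 1 — contradiction.

Unsatisfiable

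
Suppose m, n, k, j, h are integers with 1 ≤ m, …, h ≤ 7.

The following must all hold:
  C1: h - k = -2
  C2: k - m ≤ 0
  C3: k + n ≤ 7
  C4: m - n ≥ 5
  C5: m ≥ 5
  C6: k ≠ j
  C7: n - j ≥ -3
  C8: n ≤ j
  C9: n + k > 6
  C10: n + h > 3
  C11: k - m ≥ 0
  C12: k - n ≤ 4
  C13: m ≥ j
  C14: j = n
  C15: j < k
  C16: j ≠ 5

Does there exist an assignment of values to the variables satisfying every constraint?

Unsatisfiable

Constraints 4, 11, and 12 give n − k ≥ -4, k − m ≥ 0, m − n ≥ 5.
Adding all 3 inequalities: the left sides telescope to 0, and the right sides sum to (-4) + 0 + 5 = 1. So 0 ≥ 1, which is false.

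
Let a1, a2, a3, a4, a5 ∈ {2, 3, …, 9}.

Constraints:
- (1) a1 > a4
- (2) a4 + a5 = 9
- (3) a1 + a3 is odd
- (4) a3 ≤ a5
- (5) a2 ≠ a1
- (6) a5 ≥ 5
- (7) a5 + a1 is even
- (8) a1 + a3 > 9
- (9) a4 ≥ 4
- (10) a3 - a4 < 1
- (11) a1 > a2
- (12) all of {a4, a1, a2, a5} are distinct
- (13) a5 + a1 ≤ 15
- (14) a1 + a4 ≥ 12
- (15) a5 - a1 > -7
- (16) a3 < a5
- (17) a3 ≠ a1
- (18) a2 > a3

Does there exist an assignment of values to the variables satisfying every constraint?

Take a1 = 9, a2 = 8, a3 = 2, a4 = 4, a5 = 5. Then constraint 2: a4 + a5 = 9; constraint 8: a1 + a3 = 11; constraint 10: a3 - a4 = -2, and every other listed constraint is also met.

Satisfiable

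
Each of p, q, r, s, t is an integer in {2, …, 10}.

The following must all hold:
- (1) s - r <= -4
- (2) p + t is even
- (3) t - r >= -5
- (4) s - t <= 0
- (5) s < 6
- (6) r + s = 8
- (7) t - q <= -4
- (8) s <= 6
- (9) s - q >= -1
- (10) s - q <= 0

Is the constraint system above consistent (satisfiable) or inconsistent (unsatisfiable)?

Constraints 1, 3, 7, and 9 give q − t ≥ 4, t − r ≥ -5, r − s ≥ 4, s − q ≥ -1.
Adding all 4 inequalities: the left sides telescope to 0, and the right sides sum to 4 + (-5) + 4 + (-1) = 2. So 0 ≥ 2, which is false.

Unsatisfiable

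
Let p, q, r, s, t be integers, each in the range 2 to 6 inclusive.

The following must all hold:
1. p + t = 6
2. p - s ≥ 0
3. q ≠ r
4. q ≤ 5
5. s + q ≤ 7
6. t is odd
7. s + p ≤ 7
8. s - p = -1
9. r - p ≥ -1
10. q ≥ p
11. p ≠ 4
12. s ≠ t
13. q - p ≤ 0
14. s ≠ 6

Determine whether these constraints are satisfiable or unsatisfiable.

Satisfiable

Take p = 3, q = 3, r = 2, s = 2, t = 3. Then constraint 1: p + t = 6; constraint 2: p - s = 1; constraint 5: s + q = 5, and every other listed constraint is also met.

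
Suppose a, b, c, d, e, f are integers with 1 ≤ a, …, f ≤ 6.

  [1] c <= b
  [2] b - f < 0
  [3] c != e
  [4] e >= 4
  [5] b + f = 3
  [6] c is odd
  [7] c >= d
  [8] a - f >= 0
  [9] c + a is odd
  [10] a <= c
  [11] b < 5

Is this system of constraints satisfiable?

Constraints 1, 2, 8, and 10 give a ≤ c, c ≤ b, b < f, f ≤ a. Chaining: a ≤ c ≤ b < f ≤ a, which forces a < a — impossible.

Unsatisfiable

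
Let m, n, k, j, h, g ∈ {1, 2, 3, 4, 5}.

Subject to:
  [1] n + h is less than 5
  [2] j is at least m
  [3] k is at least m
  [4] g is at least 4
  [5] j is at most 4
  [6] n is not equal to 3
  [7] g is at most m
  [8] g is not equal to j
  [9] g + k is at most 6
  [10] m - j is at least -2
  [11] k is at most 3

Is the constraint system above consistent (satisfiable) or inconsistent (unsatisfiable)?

Unsatisfiable

From constraints 4 and 7: m ≥ g and g ≥ 4, so m ≥ 4. From constraints 3 and 11: m ≤ k and k ≤ 3, so m ≤ 3. But 3 < 4, so no value of m works.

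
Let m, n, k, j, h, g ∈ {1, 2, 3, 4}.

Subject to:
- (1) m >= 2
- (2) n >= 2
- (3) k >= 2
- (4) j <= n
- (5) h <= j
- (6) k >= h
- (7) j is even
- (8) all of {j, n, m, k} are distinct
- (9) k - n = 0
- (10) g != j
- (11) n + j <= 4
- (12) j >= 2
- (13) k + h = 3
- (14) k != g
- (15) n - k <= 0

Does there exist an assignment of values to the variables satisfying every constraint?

Constraints 1, 2, 3, and 12 confine each of j, n, m, k to the 3 values {2, …, 4} (the domain already gives each ≤ 4).
Constraint 8 requires all 4 of them to be distinct, but only 3 values are available — impossible by the pigeonhole principle.

Unsatisfiable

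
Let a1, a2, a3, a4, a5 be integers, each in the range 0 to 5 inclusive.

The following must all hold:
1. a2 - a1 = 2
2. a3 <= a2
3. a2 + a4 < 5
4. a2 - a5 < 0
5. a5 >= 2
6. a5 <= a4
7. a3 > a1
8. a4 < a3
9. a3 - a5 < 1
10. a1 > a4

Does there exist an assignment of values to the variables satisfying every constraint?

Constraints 2, 4, 6, 7, and 10 give a4 < a1, a1 < a3, a3 ≤ a2, a2 < a5, a5 ≤ a4. Chaining: a4 < a1 < a3 ≤ a2 < a5 ≤ a4, which forces a4 < a4 — impossible.

Unsatisfiable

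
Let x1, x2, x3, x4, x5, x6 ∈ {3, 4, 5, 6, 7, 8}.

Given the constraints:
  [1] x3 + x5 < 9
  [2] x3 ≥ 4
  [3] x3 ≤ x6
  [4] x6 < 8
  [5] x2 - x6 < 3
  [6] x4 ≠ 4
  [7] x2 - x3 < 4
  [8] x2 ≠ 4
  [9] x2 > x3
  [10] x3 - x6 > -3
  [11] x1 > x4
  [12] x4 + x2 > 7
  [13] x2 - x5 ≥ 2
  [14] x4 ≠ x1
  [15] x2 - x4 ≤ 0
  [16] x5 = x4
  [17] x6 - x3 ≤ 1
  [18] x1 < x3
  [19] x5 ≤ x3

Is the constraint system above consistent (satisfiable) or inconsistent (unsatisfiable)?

Unsatisfiable

Constraints 9, 11, 15, and 18 give x3 < x2, x2 ≤ x4, x4 < x1, x1 < x3. Chaining: x3 < x2 ≤ x4 < x1 < x3, which forces x3 < x3 — impossible.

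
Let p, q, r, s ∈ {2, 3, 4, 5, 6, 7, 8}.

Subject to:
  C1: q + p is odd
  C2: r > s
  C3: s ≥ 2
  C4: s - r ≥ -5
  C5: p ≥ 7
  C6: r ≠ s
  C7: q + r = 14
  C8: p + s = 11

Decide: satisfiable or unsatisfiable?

One satisfying assignment is p = 8, q = 7, r = 7, s = 3.
For the less obvious constraints — constraint 4: s - r = -4; constraint 7: q + r = 14 — and the others hold by inspection.

Satisfiable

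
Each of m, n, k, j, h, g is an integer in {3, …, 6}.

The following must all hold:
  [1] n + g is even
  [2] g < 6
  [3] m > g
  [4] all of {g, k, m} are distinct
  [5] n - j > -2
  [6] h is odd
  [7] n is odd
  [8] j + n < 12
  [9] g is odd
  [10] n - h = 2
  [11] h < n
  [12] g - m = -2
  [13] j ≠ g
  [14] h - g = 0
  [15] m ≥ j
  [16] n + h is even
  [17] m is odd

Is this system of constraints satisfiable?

Take m = 5, n = 5, k = 6, j = 5, h = 3, g = 3. Then constraint 5: n - j = 0; constraint 8: j + n = 10; constraint 10: n - h = 2, and every other listed constraint is also met.

Satisfiable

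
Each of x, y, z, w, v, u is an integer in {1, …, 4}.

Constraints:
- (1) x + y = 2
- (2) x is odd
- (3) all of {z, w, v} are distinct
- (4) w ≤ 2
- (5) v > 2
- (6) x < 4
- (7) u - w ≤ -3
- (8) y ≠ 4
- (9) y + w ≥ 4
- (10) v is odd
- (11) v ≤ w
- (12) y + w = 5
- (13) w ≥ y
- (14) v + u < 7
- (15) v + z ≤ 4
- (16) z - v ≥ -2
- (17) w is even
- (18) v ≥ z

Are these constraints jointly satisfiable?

Unsatisfiable

From constraint 5: v ≥ 3. From constraints 4 and 11: v ≤ w and w ≤ 2, so v ≤ 2. But 2 < 3, so no value of v works.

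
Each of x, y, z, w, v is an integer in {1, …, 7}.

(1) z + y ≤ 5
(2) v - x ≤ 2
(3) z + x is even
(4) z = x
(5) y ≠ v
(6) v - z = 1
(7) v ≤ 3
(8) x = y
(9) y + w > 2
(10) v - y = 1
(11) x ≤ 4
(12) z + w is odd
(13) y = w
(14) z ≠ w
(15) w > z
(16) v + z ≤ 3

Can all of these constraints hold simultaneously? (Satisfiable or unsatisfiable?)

Unsatisfiable

From constraints 4, 8, and 13, z = x = y = w, so z = w. But constraint 14 says z ≠ w. Contradiction.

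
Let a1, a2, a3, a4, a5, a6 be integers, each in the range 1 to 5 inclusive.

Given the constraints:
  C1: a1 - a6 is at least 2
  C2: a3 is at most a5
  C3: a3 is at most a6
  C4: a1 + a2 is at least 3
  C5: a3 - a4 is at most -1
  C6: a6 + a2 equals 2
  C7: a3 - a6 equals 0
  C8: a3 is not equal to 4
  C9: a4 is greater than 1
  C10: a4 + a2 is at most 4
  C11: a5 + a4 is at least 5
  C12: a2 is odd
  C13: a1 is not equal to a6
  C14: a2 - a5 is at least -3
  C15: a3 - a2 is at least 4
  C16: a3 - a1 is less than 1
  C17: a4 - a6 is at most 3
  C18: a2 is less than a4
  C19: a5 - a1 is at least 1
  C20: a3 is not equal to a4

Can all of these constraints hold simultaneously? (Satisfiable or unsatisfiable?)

Constraints 1, 5, 14, 15, 17, and 19 give a2 − a5 ≥ -3, a5 − a1 ≥ 1, a1 − a6 ≥ 2, a6 − a4 ≥ -3, a4 − a3 ≥ 1, a3 − a2 ≥ 4.
Adding all 6 inequalities: the left sides telescope to 0, and the right sides sum to (-3) + 1 + 2 + (-3) + 1 + 4 = 2. So 0 ≥ 2, which is false.

Unsatisfiable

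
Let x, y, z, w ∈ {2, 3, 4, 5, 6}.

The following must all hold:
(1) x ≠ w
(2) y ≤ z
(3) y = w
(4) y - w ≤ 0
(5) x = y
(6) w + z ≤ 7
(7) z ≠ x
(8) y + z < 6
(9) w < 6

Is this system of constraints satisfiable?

Unsatisfiable

From constraints 3 and 5, x = y = w, so x = w. But constraint 1 says x ≠ w. Contradiction.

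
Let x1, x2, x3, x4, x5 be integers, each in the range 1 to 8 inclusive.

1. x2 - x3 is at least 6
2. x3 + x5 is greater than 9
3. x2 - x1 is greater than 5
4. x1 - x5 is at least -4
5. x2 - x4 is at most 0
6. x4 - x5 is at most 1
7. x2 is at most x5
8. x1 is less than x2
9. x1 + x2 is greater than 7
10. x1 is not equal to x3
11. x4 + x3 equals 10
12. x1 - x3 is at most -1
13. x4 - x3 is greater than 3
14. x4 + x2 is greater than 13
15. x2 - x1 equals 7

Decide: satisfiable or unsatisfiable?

Constraints 1, 4, 5, 6, and 12 give x4 − x2 ≥ 0, x2 − x3 ≥ 6, x3 − x1 ≥ 1, x1 − x5 ≥ -4, x5 − x4 ≥ -1.
Adding all 5 inequalities: the left sides telescope to 0, and the right sides sum to 0 + 6 + 1 + (-4) + (-1) = 2. So 0 ≥ 2, which is false.

Unsatisfiable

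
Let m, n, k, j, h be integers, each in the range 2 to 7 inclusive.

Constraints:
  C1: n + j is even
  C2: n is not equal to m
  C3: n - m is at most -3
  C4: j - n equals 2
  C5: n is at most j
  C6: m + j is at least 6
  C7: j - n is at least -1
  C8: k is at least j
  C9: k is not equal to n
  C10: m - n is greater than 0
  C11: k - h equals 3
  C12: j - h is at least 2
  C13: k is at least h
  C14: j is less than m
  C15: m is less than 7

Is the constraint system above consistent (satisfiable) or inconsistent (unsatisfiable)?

Setting (m, n, k, j, h) = (5, 2, 5, 4, 2) satisfies everything: constraint 3: n - m = -3; constraint 4: j - n = 2, and the others follow.

Satisfiable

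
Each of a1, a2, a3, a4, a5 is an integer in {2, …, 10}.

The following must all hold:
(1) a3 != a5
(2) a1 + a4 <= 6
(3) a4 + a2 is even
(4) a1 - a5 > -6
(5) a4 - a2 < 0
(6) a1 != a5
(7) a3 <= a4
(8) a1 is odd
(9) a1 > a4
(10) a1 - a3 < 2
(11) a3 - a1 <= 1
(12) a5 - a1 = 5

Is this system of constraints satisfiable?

Satisfiable

The assignment a1 = 3, a2 = 4, a3 = 2, a4 = 2, a5 = 8 works:
  constraint 2 holds since a1 + a4 = 5.
  constraint 4 holds since a1 - a5 = -5.
The rest check out directly.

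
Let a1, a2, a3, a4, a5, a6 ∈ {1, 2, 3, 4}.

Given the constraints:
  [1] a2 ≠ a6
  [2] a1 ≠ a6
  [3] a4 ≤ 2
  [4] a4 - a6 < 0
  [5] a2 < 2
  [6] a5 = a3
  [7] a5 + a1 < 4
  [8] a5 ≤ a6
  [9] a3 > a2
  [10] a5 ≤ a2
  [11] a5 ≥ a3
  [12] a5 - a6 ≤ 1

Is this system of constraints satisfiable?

Unsatisfiable

Constraints 9, 10, and 11 give a3 ≤ a5, a5 ≤ a2, a2 < a3. Chaining: a3 ≤ a5 ≤ a2 < a3, which forces a3 < a3 — impossible.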